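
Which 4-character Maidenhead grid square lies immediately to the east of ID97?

Longitude square 9; +1 → 10, wraps to 0, carry into field.
Longitude field I = 8; +1 → 9 = J.
The latitude characters are unchanged.

JD07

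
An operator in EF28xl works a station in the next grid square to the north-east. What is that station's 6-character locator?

EF38am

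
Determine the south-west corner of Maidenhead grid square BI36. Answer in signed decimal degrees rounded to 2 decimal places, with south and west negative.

-4.00, -154.00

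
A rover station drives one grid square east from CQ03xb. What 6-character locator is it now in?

CQ13ab

Longitude subsquare x = 23; +1 → 24, wraps to 0 = a, carry into square.
Longitude square 0; +1 → 1.
The latitude characters are unchanged.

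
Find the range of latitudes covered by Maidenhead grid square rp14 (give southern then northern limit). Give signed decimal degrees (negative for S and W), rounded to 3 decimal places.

64.000, 65.000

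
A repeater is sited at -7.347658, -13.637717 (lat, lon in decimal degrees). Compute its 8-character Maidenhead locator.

II32ep36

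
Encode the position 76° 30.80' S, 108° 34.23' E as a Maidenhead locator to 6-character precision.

Add 180° to longitude and 90° to latitude: 288.5705, 13.4867.
Field: lon ⌊288.5705/20⌋ = 14 → O; lat ⌊13.4867/10⌋ = 1 → B.
Square: lon ⌊8.5705/2⌋ = 4; lat ⌊3.4867/1⌋ = 3.
Subsquare: lon ⌊0.5705/0.0833333⌋ = 6 → g; lat ⌊0.4867/0.0416667⌋ = 11 → l.

OB43gl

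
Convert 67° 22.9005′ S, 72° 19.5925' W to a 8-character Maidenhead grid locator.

FC32uo08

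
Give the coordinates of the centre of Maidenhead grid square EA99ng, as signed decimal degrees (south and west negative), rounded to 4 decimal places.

Field E=4, A=0: +4·20° lon, +0·10° lat → SW at lon -100°, lat -90°.
Square 9, 9: +9·2° lon, +9·1° lat → SW at lon -82°, lat -81°.
Subsquare n=13, g=6: +13·0.0833333° lon, +6·0.0416667° lat → SW at lon -80.9167°, lat -80.75°.
Cell spans 0.0833333° lon × 0.0416667° lat. Centre is SW corner plus half of each.
latitude -80.7292, longitude -80.8750.

-80.7292, -80.8750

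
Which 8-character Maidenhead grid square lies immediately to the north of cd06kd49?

CD06ke40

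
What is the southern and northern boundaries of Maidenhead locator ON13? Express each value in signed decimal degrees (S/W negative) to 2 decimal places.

43.00, 44.00

Field O=14, N=13: +14·20° lon, +13·10° lat → SW at lon 100°, lat 40°.
Square 1, 3: +1·2° lon, +3·1° lat → SW at lon 102°, lat 43°.
Cell spans 2° lon × 1° lat.
south 43.00, north 44.00.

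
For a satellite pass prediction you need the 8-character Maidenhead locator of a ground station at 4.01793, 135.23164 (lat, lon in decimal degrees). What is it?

PJ74oa74

Add 180° to longitude and 90° to latitude: 315.23164, 94.01793.
Field: lon ⌊315.23164/20⌋ = 15 → P; lat ⌊94.01793/10⌋ = 9 → J.
Square: lon ⌊15.23164/2⌋ = 7; lat ⌊4.01793/1⌋ = 4.
Subsquare: lon ⌊1.23164/0.0833333⌋ = 14 → o; lat ⌊0.01793/0.0416667⌋ = 0 → a.
Extended square: lon ⌊0.06497/0.00833333⌋ = 7; lat ⌊0.01793/0.00416667⌋ = 4.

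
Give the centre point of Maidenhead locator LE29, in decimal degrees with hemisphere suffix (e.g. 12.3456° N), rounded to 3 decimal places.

40.500° S, 45.000° E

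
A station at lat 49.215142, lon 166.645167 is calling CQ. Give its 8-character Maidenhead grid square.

RN39hf71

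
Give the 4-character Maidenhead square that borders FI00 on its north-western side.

EI91

Longitude square 0; −1 → -1, wraps to 9, carry into field.
Longitude field F = 5; −1 → 4 = E.
Latitude square 0; +1 → 1.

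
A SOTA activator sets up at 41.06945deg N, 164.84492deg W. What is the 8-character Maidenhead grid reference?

AN71nb86

Add 180° to longitude and 90° to latitude: 15.15508, 131.06945.
Field (20°×10°, letters A–R): 15.15508/20 → 0 → A, 131.06945/10 → 13 → N; chars AN.
Square (2°×1°, digits 0–9): 15.15508/2 → 7, 1.06945/1 → 1; chars 71.
Subsquare (5′×2.5′, letters a–x): 1.15508/0.0833333 → 13 → n, 0.06945/0.0416667 → 1 → b; chars nb.
Extended square (30″×15″, digits 0–9): 0.07175/0.00833333 → 8, 0.02778/0.00416667 → 6; chars 86.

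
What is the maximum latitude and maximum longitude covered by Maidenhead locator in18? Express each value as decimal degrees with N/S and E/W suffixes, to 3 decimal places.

49.000° N, 16.000° W

Field I=8, N=13: +8·20° lon, +13·10° lat → SW at lon -20°, lat 40°.
Square 1, 8: +1·2° lon, +8·1° lat → SW at lon -18°, lat 48°.
Cell spans 2° lon × 1° lat. NE corner is SW corner plus one full cell.
latitude 49.000° N, longitude 16.000° W.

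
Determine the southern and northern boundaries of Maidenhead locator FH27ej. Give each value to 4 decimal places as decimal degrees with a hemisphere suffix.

12.6250° S, 12.5833° S

Field F=5, H=7: +5·20° lon, +7·10° lat → SW at lon -80°, lat -20°.
Square 2, 7: +2·2° lon, +7·1° lat → SW at lon -76°, lat -13°.
Subsquare e=4, j=9: +4·0.0833333° lon, +9·0.0416667° lat → SW at lon -75.6667°, lat -12.625°.
Cell spans 0.0833333° lon × 0.0416667° lat.
south 12.6250° S, north 12.5833° S.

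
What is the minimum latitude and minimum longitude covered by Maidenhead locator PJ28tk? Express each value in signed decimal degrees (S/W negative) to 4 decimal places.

8.4167, 125.5833

Field P=15, J=9: +15·20° lon, +9·10° lat → SW at lon 120°, lat 0°.
Square 2, 8: +2·2° lon, +8·1° lat → SW at lon 124°, lat 8°.
Subsquare t=19, k=10: +19·0.0833333° lon, +10·0.0416667° lat → SW at lon 125.583°, lat 8.41667°.
latitude 8.4167, longitude 125.5833.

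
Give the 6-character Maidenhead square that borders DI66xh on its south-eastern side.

Longitude subsquare x = 23; +1 → 24, wraps to 0 = a, carry into square.
Longitude square 6; +1 → 7.
Latitude subsquare h = 7; −1 → 6 = g.

DI76ag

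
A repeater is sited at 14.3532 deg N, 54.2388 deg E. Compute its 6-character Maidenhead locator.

Add 180° to longitude and 90° to latitude: 234.2388, 104.3532.
Field: lon ⌊234.2388/20⌋ = 11 → L; lat ⌊104.3532/10⌋ = 10 → K.
Square: lon ⌊14.2388/2⌋ = 7; lat ⌊4.3532/1⌋ = 4.
Subsquare: lon ⌊0.2388/0.0833333⌋ = 2 → c; lat ⌊0.3532/0.0416667⌋ = 8 → i.

LK74ci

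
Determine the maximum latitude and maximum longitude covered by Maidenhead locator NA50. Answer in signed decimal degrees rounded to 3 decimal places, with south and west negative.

-89.000, 92.000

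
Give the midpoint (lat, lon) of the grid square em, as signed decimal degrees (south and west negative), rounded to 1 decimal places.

35.0, -90.0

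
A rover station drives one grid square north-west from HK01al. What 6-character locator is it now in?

Longitude subsquare a = 0; −1 → -1, wraps to 23 = x, carry into square.
Longitude square 0; −1 → -1, wraps to 9, carry into field.
Longitude field H = 7; −1 → 6 = G.
Latitude subsquare l = 11; +1 → 12 = m.

GK91xm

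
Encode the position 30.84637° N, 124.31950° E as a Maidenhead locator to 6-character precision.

Add 180° to longitude and 90° to latitude: 304.3195, 120.8464.
Field: lon ⌊304.3195/20⌋ = 15 → P; lat ⌊120.8464/10⌋ = 12 → M.
Square: lon ⌊4.3195/2⌋ = 2; lat ⌊0.8464/1⌋ = 0.
Subsquare: lon ⌊0.3195/0.0833333⌋ = 3 → d; lat ⌊0.8464/0.0416667⌋ = 20 → u.

PM20du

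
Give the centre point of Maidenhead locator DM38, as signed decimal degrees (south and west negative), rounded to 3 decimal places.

38.500, -113.000

Field D=3, M=12: +3·20° lon, +12·10° lat → SW at lon -120°, lat 30°.
Square 3, 8: +3·2° lon, +8·1° lat → SW at lon -114°, lat 38°.
Cell spans 2° lon × 1° lat. Centre is SW corner plus half of each.
latitude 38.500, longitude -113.000.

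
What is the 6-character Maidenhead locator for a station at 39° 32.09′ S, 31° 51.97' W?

Shift to the Maidenhead origin (180°W, 90°S): lon 148.1338, lat 50.4652.
Field (20°×10°, letters A–R): 148.1338/20 → 7 → H, 50.4652/10 → 5 → F; chars HF.
Square (2°×1°, digits 0–9): 8.1338/2 → 4, 0.4652/1 → 0; chars 40.
Subsquare (5′×2.5′, letters a–x): 0.1338/0.0833333 → 1 → b, 0.4652/0.0416667 → 11 → l; chars bl.

HF40bl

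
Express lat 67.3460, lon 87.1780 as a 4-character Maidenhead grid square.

Shift to the Maidenhead origin (180°W, 90°S): lon 267.18, lat 157.35.
Field (20°×10°, letters A–R): 267.18/20 → 13 → N, 157.35/10 → 15 → P; chars NP.
Square (2°×1°, digits 0–9): 7.18/2 → 3, 7.35/1 → 7; chars 37.

NP37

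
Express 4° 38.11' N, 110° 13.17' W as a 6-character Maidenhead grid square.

Add 180° to longitude and 90° to latitude: 69.7805, 94.6352.
Field: lon ⌊69.7805/20⌋ = 3 → D; lat ⌊94.6352/10⌋ = 9 → J.
Square: lon ⌊9.7805/2⌋ = 4; lat ⌊4.6352/1⌋ = 4.
Subsquare: lon ⌊1.7805/0.0833333⌋ = 21 → v; lat ⌊0.6352/0.0416667⌋ = 15 → p.

DJ44vp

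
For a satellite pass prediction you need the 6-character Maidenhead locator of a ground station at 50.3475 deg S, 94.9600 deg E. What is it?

Shift to the Maidenhead origin (180°W, 90°S): lon 274.9600, lat 39.6525.
Field: 274.9600/20 → 13 → N, 39.6525/10 → 3 → D; chars ND.
Square: 14.9600/2 → 7, 9.6525/1 → 9; chars 79.
Subsquare: 0.9600/0.0833333 → 11 → l, 0.6525/0.0416667 → 15 → p; chars lp.

ND79lp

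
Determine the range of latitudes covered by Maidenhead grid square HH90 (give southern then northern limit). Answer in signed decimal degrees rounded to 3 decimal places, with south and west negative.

-20.000, -19.000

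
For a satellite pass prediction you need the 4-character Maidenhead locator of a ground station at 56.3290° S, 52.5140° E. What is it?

Add 180° to longitude and 90° to latitude: 232.51, 33.67.
Field: 232.51/20 → 11 → L, 33.67/10 → 3 → D; chars LD.
Square: 12.51/2 → 6, 3.67/1 → 3; chars 63.

LD63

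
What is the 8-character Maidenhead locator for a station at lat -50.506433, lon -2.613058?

ID89ql68

Add 180° to longitude and 90° to latitude: 177.38694, 39.49357.
Field: lon ⌊177.38694/20⌋ = 8 → I; lat ⌊39.49357/10⌋ = 3 → D.
Square: lon ⌊17.38694/2⌋ = 8; lat ⌊9.49357/1⌋ = 9.
Subsquare: lon ⌊1.38694/0.0833333⌋ = 16 → q; lat ⌊0.49357/0.0416667⌋ = 11 → l.
Extended square: lon ⌊0.05361/0.00833333⌋ = 6; lat ⌊0.03523/0.00416667⌋ = 8.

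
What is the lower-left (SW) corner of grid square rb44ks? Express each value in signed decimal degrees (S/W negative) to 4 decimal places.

-75.2500, 168.8333

Field R=17, B=1: +17·20° lon, +1·10° lat → SW at lon 160°, lat -80°.
Square 4, 4: +4·2° lon, +4·1° lat → SW at lon 168°, lat -76°.
Subsquare k=10, s=18: +10·0.0833333° lon, +18·0.0416667° lat → SW at lon 168.833°, lat -75.25°.
latitude -75.2500, longitude 168.8333.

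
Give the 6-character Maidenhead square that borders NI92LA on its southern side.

NI91lx

Latitude subsquare a = 0; −1 → -1, wraps to 23 = x, carry into square.
Latitude square 2; −1 → 1.
The longitude characters are unchanged.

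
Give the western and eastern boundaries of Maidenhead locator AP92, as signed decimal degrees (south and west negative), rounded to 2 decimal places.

Field A=0, P=15: +0·20° lon, +15·10° lat → SW at lon -180°, lat 60°.
Square 9, 2: +9·2° lon, +2·1° lat → SW at lon -162°, lat 62°.
Cell spans 2° lon × 1° lat.
west -162.00, east -160.00.

-162.00, -160.00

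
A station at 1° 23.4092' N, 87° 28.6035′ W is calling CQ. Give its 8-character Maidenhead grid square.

Offset from 180°W / 90°S: lon 92.52327°, lat 91.39015°.
Field: 92.52327/20 → 4 → E, 91.39015/10 → 9 → J; chars EJ.
Square: 12.52327/2 → 6, 1.39015/1 → 1; chars 61.
Subsquare: 0.52327/0.0833333 → 6 → g, 0.39015/0.0416667 → 9 → j; chars gj.
Extended square: 0.02327/0.00833333 → 2, 0.01515/0.00416667 → 3; chars 23.

EJ61gj23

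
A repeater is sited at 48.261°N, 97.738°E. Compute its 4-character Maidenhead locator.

Shift to the Maidenhead origin (180°W, 90°S): lon 277.74, lat 138.26.
Field: 277.74/20 → 13 → N, 138.26/10 → 13 → N; chars NN.
Square: 17.74/2 → 8, 8.26/1 → 8; chars 88.

NN88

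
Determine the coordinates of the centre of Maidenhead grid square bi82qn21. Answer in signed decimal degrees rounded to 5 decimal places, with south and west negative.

-7.45208, -142.64583

Field B=1, I=8: +1·20° lon, +8·10° lat → SW at lon -160°, lat -10°.
Square 8, 2: +8·2° lon, +2·1° lat → SW at lon -144°, lat -8°.
Subsquare q=16, n=13: +16·0.0833333° lon, +13·0.0416667° lat → SW at lon -142.667°, lat -7.45833°.
Extended square 2, 1: +2·0.00833333° lon, +1·0.00416667° lat → SW at lon -142.65°, lat -7.45417°.
Cell spans 0.00833333° lon × 0.00416667° lat. Centre is SW corner plus half of each.
latitude -7.45208, longitude -142.64583.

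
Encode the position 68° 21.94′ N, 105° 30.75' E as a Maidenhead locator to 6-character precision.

OP28si

Offset from 180°W / 90°S: lon 285.5125°, lat 158.3657°.
Field: 285.5125/20 → 14 → O, 158.3657/10 → 15 → P; chars OP.
Square: 5.5125/2 → 2, 8.3657/1 → 8; chars 28.
Subsquare: 1.5125/0.0833333 → 18 → s, 0.3657/0.0416667 → 8 → i; chars si.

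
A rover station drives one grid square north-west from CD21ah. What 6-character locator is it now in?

CD11xi

Longitude subsquare a = 0; −1 → -1, wraps to 23 = x, carry into square.
Longitude square 2; −1 → 1.
Latitude subsquare h = 7; +1 → 8 = i.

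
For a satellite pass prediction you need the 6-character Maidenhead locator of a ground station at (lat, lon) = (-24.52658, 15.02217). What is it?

JG75ml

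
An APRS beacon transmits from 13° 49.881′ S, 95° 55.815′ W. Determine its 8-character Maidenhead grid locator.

EH26ae80

Offset from 180°W / 90°S: lon 84.06975°, lat 76.16865°.
Field: 84.06975/20 → 4 → E, 76.16865/10 → 7 → H; chars EH.
Square: 4.06975/2 → 2, 6.16865/1 → 6; chars 26.
Subsquare: 0.06975/0.0833333 → 0 → a, 0.16865/0.0416667 → 4 → e; chars ae.
Extended square: 0.06975/0.00833333 → 8, 0.00198/0.00416667 → 0; chars 80.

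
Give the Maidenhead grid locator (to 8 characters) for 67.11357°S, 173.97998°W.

AC32av22

Shift to the Maidenhead origin (180°W, 90°S): lon 6.02002, lat 22.88643.
Field: lon ⌊6.02002/20⌋ = 0 → A; lat ⌊22.88643/10⌋ = 2 → C.
Square: lon ⌊6.02002/2⌋ = 3; lat ⌊2.88643/1⌋ = 2.
Subsquare: lon ⌊0.02002/0.0833333⌋ = 0 → a; lat ⌊0.88643/0.0416667⌋ = 21 → v.
Extended square: lon ⌊0.02002/0.00833333⌋ = 2; lat ⌊0.01143/0.00416667⌋ = 2.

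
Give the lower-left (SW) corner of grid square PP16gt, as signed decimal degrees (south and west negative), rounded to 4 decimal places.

Field P=15, P=15: +15·20° lon, +15·10° lat → SW at lon 120°, lat 60°.
Square 1, 6: +1·2° lon, +6·1° lat → SW at lon 122°, lat 66°.
Subsquare g=6, t=19: +6·0.0833333° lon, +19·0.0416667° lat → SW at lon 122.5°, lat 66.7917°.
latitude 66.7917, longitude 122.5000.

66.7917, 122.5000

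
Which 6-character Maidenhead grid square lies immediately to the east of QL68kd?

QL68ld

Longitude subsquare k = 10; +1 → 11 = l.
The latitude characters are unchanged.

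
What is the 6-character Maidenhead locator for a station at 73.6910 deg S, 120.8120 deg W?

CB96oh

Offset from 180°W / 90°S: lon 59.1880°, lat 16.3090°.
Field: 59.1880/20 → 2 → C, 16.3090/10 → 1 → B; chars CB.
Square: 19.1880/2 → 9, 6.3090/1 → 6; chars 96.
Subsquare: 1.1880/0.0833333 → 14 → o, 0.3090/0.0416667 → 7 → h; chars oh.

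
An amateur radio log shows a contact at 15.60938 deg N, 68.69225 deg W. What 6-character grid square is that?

Offset from 180°W / 90°S: lon 111.3077°, lat 105.6094°.
Field: 111.3077/20 → 5 → F, 105.6094/10 → 10 → K; chars FK.
Square: 11.3077/2 → 5, 5.6094/1 → 5; chars 55.
Subsquare: 1.3077/0.0833333 → 15 → p, 0.6094/0.0416667 → 14 → o; chars po.

FK55po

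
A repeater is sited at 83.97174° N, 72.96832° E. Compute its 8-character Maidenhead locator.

Offset from 180°W / 90°S: lon 252.96832°, lat 173.97174°.
Field: lon ⌊252.96832/20⌋ = 12 → M; lat ⌊173.97174/10⌋ = 17 → R.
Square: lon ⌊12.96832/2⌋ = 6; lat ⌊3.97174/1⌋ = 3.
Subsquare: lon ⌊0.96832/0.0833333⌋ = 11 → l; lat ⌊0.97174/0.0416667⌋ = 23 → x.
Extended square: lon ⌊0.05165/0.00833333⌋ = 6; lat ⌊0.01341/0.00416667⌋ = 3.

MR63lx63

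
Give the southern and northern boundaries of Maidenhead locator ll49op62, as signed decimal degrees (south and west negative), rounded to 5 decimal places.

Field L=11, L=11: +11·20° lon, +11·10° lat → SW at lon 40°, lat 20°.
Square 4, 9: +4·2° lon, +9·1° lat → SW at lon 48°, lat 29°.
Subsquare o=14, p=15: +14·0.0833333° lon, +15·0.0416667° lat → SW at lon 49.1667°, lat 29.625°.
Extended square 6, 2: +6·0.00833333° lon, +2·0.00416667° lat → SW at lon 49.2167°, lat 29.6333°.
Cell spans 0.00833333° lon × 0.00416667° lat.
south 29.63333, north 29.63750.

29.63333, 29.63750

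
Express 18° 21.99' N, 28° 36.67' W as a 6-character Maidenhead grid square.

HK58qi

Shift to the Maidenhead origin (180°W, 90°S): lon 151.3888, lat 108.3665.
Field: lon ⌊151.3888/20⌋ = 7 → H; lat ⌊108.3665/10⌋ = 10 → K.
Square: lon ⌊11.3888/2⌋ = 5; lat ⌊8.3665/1⌋ = 8.
Subsquare: lon ⌊1.3888/0.0833333⌋ = 16 → q; lat ⌊0.3665/0.0416667⌋ = 8 → i.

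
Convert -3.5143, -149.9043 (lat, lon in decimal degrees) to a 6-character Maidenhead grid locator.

BI56bl

Shift to the Maidenhead origin (180°W, 90°S): lon 30.0957, lat 86.4857.
Field: 30.0957/20 → 1 → B, 86.4857/10 → 8 → I; chars BI.
Square: 10.0957/2 → 5, 6.4857/1 → 6; chars 56.
Subsquare: 0.0957/0.0833333 → 1 → b, 0.4857/0.0416667 → 11 → l; chars bl.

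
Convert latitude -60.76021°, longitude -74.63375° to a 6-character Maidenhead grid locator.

FC29qf

Shift to the Maidenhead origin (180°W, 90°S): lon 105.3662, lat 29.2398.
Field: 105.3662/20 → 5 → F, 29.2398/10 → 2 → C; chars FC.
Square: 5.3662/2 → 2, 9.2398/1 → 9; chars 29.
Subsquare: 1.3662/0.0833333 → 16 → q, 0.2398/0.0416667 → 5 → f; chars qf.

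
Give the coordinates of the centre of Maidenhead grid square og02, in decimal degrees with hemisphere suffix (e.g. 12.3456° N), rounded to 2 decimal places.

Field O=14, G=6: +14·20° lon, +6·10° lat → SW at lon 100°, lat -30°.
Square 0, 2: +0·2° lon, +2·1° lat → SW at lon 100°, lat -28°.
Cell spans 2° lon × 1° lat. Centre is SW corner plus half of each.
latitude 27.50° S, longitude 101.00° E.

27.50° S, 101.00° E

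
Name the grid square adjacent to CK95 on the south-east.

DK04

Longitude square 9; +1 → 10, wraps to 0, carry into field.
Longitude field C = 2; +1 → 3 = D.
Latitude square 5; −1 → 4.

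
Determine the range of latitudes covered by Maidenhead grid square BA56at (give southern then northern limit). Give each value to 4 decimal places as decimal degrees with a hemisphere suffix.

Field B=1, A=0: +1·20° lon, +0·10° lat → SW at lon -160°, lat -90°.
Square 5, 6: +5·2° lon, +6·1° lat → SW at lon -150°, lat -84°.
Subsquare a=0, t=19: +0·0.0833333° lon, +19·0.0416667° lat → SW at lon -150°, lat -83.2083°.
Cell spans 0.0833333° lon × 0.0416667° lat.
south 83.2083° S, north 83.1667° S.

83.2083° S, 83.1667° S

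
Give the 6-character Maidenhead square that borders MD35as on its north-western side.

Longitude subsquare a = 0; −1 → -1, wraps to 23 = x, carry into square.
Longitude square 3; −1 → 2.
Latitude subsquare s = 18; +1 → 19 = t.

MD25xt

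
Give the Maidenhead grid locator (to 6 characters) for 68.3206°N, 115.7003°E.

Shift to the Maidenhead origin (180°W, 90°S): lon 295.7003, lat 158.3206.
Field: 295.7003/20 → 14 → O, 158.3206/10 → 15 → P; chars OP.
Square: 15.7003/2 → 7, 8.3206/1 → 8; chars 78.
Subsquare: 1.7003/0.0833333 → 20 → u, 0.3206/0.0416667 → 7 → h; chars uh.

OP78uh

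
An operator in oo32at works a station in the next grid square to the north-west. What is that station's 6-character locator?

OO22xu

Longitude subsquare a = 0; −1 → -1, wraps to 23 = x, carry into square.
Longitude square 3; −1 → 2.
Latitude subsquare t = 19; +1 → 20 = u.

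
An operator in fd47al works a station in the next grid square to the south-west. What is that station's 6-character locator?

FD37xk

Longitude subsquare a = 0; −1 → -1, wraps to 23 = x, carry into square.
Longitude square 4; −1 → 3.
Latitude subsquare l = 11; −1 → 10 = k.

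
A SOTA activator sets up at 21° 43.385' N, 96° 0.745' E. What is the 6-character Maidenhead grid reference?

Add 180° to longitude and 90° to latitude: 276.0124, 111.7231.
Field: lon ⌊276.0124/20⌋ = 13 → N; lat ⌊111.7231/10⌋ = 11 → L.
Square: lon ⌊16.0124/2⌋ = 8; lat ⌊1.7231/1⌋ = 1.
Subsquare: lon ⌊0.0124/0.0833333⌋ = 0 → a; lat ⌊0.7231/0.0416667⌋ = 17 → r.

NL81ar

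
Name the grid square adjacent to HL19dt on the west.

HL19ct

Longitude subsquare d = 3; −1 → 2 = c.
The latitude characters are unchanged.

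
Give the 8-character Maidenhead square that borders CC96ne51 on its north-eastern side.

Longitude extended square 5; +1 → 6.
Latitude extended square 1; +1 → 2.

CC96ne62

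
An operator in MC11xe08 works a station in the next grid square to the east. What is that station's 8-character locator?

Longitude extended square 0; +1 → 1.
The latitude characters are unchanged.

MC11xe18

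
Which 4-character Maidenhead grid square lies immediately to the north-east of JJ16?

JJ27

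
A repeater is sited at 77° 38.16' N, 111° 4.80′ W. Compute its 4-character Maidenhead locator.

Offset from 180°W / 90°S: lon 68.92°, lat 167.64°.
Field: 68.92/20 → 3 → D, 167.64/10 → 16 → Q; chars DQ.
Square: 8.92/2 → 4, 7.64/1 → 7; chars 47.

DQ47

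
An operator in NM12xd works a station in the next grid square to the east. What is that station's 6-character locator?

NM22ad

Longitude subsquare x = 23; +1 → 24, wraps to 0 = a, carry into square.
Longitude square 1; +1 → 2.
The latitude characters are unchanged.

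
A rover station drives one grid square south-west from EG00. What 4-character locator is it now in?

DF99

Longitude square 0; −1 → -1, wraps to 9, carry into field.
Longitude field E = 4; −1 → 3 = D.
Latitude square 0; −1 → -1, wraps to 9, carry into field.
Latitude field G = 6; −1 → 5 = F.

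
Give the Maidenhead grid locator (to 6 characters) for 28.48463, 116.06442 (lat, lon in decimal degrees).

OL88al

Add 180° to longitude and 90° to latitude: 296.0644, 118.4846.
Field: 296.0644/20 → 14 → O, 118.4846/10 → 11 → L; chars OL.
Square: 16.0644/2 → 8, 8.4846/1 → 8; chars 88.
Subsquare: 0.0644/0.0833333 → 0 → a, 0.4846/0.0416667 → 11 → l; chars al.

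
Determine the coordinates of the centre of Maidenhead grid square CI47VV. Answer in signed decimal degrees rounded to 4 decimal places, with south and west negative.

-2.1042, -130.2083

Field C=2, I=8: +2·20° lon, +8·10° lat → SW at lon -140°, lat -10°.
Square 4, 7: +4·2° lon, +7·1° lat → SW at lon -132°, lat -3°.
Subsquare v=21, v=21: +21·0.0833333° lon, +21·0.0416667° lat → SW at lon -130.25°, lat -2.125°.
Cell spans 0.0833333° lon × 0.0416667° lat. Centre is SW corner plus half of each.
latitude -2.1042, longitude -130.2083.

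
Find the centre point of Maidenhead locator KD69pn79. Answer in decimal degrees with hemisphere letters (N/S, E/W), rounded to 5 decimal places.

Field K=10, D=3: +10·20° lon, +3·10° lat → SW at lon 20°, lat -60°.
Square 6, 9: +6·2° lon, +9·1° lat → SW at lon 32°, lat -51°.
Subsquare p=15, n=13: +15·0.0833333° lon, +13·0.0416667° lat → SW at lon 33.25°, lat -50.4583°.
Extended square 7, 9: +7·0.00833333° lon, +9·0.00416667° lat → SW at lon 33.3083°, lat -50.4208°.
Cell spans 0.00833333° lon × 0.00416667° lat. Centre is SW corner plus half of each.
latitude 50.41875° S, longitude 33.31250° E.

50.41875° S, 33.31250° E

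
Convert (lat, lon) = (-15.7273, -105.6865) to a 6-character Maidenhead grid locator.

DH74dg

Offset from 180°W / 90°S: lon 74.3135°, lat 74.2727°.
Field: lon ⌊74.3135/20⌋ = 3 → D; lat ⌊74.2727/10⌋ = 7 → H.
Square: lon ⌊14.3135/2⌋ = 7; lat ⌊4.2727/1⌋ = 4.
Subsquare: lon ⌊0.3135/0.0833333⌋ = 3 → d; lat ⌊0.2727/0.0416667⌋ = 6 → g.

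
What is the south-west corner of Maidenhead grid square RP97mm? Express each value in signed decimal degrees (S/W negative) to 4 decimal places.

67.5000, 179.0000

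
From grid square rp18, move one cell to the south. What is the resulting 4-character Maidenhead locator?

RP17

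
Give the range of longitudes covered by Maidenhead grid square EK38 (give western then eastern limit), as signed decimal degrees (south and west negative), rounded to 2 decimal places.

-94.00, -92.00

Field E=4, K=10: +4·20° lon, +10·10° lat → SW at lon -100°, lat 10°.
Square 3, 8: +3·2° lon, +8·1° lat → SW at lon -94°, lat 18°.
Cell spans 2° lon × 1° lat.
west -94.00, east -92.00.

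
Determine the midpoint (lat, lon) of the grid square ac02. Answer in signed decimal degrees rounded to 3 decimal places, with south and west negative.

Field A=0, C=2: +0·20° lon, +2·10° lat → SW at lon -180°, lat -70°.
Square 0, 2: +0·2° lon, +2·1° lat → SW at lon -180°, lat -68°.
Cell spans 2° lon × 1° lat. Centre is SW corner plus half of each.
latitude -67.500, longitude -179.000.

-67.500, -179.000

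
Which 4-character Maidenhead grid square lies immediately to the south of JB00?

JA09

Latitude square 0; −1 → -1, wraps to 9, carry into field.
Latitude field B = 1; −1 → 0 = A.
The longitude characters are unchanged.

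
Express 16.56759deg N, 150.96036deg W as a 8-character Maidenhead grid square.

Offset from 180°W / 90°S: lon 29.03964°, lat 106.56759°.
Field (20°×10°, letters A–R): lon ⌊29.03964/20⌋ = 1 → B; lat ⌊106.56759/10⌋ = 10 → K.
Square (2°×1°, digits 0–9): lon ⌊9.03964/2⌋ = 4; lat ⌊6.56759/1⌋ = 6.
Subsquare (5′×2.5′, letters a–x): lon ⌊1.03964/0.0833333⌋ = 12 → m; lat ⌊0.56759/0.0416667⌋ = 13 → n.
Extended square (30″×15″, digits 0–9): lon ⌊0.03964/0.00833333⌋ = 4; lat ⌊0.02592/0.00416667⌋ = 6.

BK46mn46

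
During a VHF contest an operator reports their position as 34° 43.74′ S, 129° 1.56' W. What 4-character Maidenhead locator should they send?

CF55

Offset from 180°W / 90°S: lon 50.97°, lat 55.27°.
Field: 50.97/20 → 2 → C, 55.27/10 → 5 → F; chars CF.
Square: 10.97/2 → 5, 5.27/1 → 5; chars 55.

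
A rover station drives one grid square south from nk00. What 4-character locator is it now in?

NJ09

Latitude square 0; −1 → -1, wraps to 9, carry into field.
Latitude field K = 10; −1 → 9 = J.
The longitude characters are unchanged.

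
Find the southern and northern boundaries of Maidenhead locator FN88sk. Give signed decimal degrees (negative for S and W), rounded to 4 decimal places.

Field F=5, N=13: +5·20° lon, +13·10° lat → SW at lon -80°, lat 40°.
Square 8, 8: +8·2° lon, +8·1° lat → SW at lon -64°, lat 48°.
Subsquare s=18, k=10: +18·0.0833333° lon, +10·0.0416667° lat → SW at lon -62.5°, lat 48.4167°.
Cell spans 0.0833333° lon × 0.0416667° lat.
south 48.4167, north 48.4583.

48.4167, 48.4583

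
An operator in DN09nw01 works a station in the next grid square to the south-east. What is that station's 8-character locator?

DN09nw10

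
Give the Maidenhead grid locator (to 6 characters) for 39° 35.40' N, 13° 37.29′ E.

JM69to

Shift to the Maidenhead origin (180°W, 90°S): lon 193.6215, lat 129.5900.
Field: 193.6215/20 → 9 → J, 129.5900/10 → 12 → M; chars JM.
Square: 13.6215/2 → 6, 9.5900/1 → 9; chars 69.
Subsquare: 1.6215/0.0833333 → 19 → t, 0.5900/0.0416667 → 14 → o; chars to.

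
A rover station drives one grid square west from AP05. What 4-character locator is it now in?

Longitude square 0; −1 → -1, wraps to 9, carry into field.
Longitude field A = 0; −1 → -1, wraps to 17 = R, wrapping around the antimeridian.
The latitude characters are unchanged.

RP95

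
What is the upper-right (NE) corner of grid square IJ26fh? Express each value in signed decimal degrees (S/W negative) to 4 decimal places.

6.3333, -15.5000

Field I=8, J=9: +8·20° lon, +9·10° lat → SW at lon -20°, lat 0°.
Square 2, 6: +2·2° lon, +6·1° lat → SW at lon -16°, lat 6°.
Subsquare f=5, h=7: +5·0.0833333° lon, +7·0.0416667° lat → SW at lon -15.5833°, lat 6.29167°.
Cell spans 0.0833333° lon × 0.0416667° lat. NE corner is SW corner plus one full cell.
latitude 6.3333, longitude -15.5000.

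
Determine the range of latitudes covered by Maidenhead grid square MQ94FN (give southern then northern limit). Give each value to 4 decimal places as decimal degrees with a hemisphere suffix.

74.5417° N, 74.5833° N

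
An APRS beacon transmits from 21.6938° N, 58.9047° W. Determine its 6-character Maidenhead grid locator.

GL01nq

Shift to the Maidenhead origin (180°W, 90°S): lon 121.0953, lat 111.6938.
Field (20°×10°, letters A–R): 121.0953/20 → 6 → G, 111.6938/10 → 11 → L; chars GL.
Square (2°×1°, digits 0–9): 1.0953/2 → 0, 1.6938/1 → 1; chars 01.
Subsquare (5′×2.5′, letters a–x): 1.0953/0.0833333 → 13 → n, 0.6938/0.0416667 → 16 → q; chars nq.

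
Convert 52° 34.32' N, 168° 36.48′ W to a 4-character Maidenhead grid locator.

AO52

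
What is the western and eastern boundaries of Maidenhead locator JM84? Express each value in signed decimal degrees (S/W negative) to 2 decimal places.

Field J=9, M=12: +9·20° lon, +12·10° lat → SW at lon 0°, lat 30°.
Square 8, 4: +8·2° lon, +4·1° lat → SW at lon 16°, lat 34°.
Cell spans 2° lon × 1° lat.
west 16.00, east 18.00.

16.00, 18.00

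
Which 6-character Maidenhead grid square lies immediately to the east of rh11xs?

RH21as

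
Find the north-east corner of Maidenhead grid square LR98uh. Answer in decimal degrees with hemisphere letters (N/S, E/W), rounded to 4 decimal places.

88.3333° N, 59.7500° E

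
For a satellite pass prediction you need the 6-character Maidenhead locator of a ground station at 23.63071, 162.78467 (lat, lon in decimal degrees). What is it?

RL13jp

Offset from 180°W / 90°S: lon 342.7847°, lat 113.6307°.
Field (20°×10°, letters A–R): 342.7847/20 → 17 → R, 113.6307/10 → 11 → L; chars RL.
Square (2°×1°, digits 0–9): 2.7847/2 → 1, 3.6307/1 → 3; chars 13.
Subsquare (5′×2.5′, letters a–x): 0.7847/0.0833333 → 9 → j, 0.6307/0.0416667 → 15 → p; chars jp.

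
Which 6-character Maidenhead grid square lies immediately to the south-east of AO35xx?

AO45aw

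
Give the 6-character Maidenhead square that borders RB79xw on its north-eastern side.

Longitude subsquare x = 23; +1 → 24, wraps to 0 = a, carry into square.
Longitude square 7; +1 → 8.
Latitude subsquare w = 22; +1 → 23 = x.

RB89ax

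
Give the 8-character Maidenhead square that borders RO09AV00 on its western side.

Longitude extended square 0; −1 → -1, wraps to 9, carry into subsquare.
Longitude subsquare a = 0; −1 → -1, wraps to 23 = x, carry into square.
Longitude square 0; −1 → -1, wraps to 9, carry into field.
Longitude field R = 17; −1 → 16 = Q.
The latitude characters are unchanged.

QO99xv90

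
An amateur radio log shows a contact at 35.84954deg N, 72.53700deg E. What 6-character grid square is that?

Add 180° to longitude and 90° to latitude: 252.5370, 125.8495.
Field: 252.5370/20 → 12 → M, 125.8495/10 → 12 → M; chars MM.
Square: 12.5370/2 → 6, 5.8495/1 → 5; chars 65.
Subsquare: 0.5370/0.0833333 → 6 → g, 0.8495/0.0416667 → 20 → u; chars gu.

MM65gu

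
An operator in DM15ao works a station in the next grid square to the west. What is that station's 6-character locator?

DM05xo

Longitude subsquare a = 0; −1 → -1, wraps to 23 = x, carry into square.
Longitude square 1; −1 → 0.
The latitude characters are unchanged.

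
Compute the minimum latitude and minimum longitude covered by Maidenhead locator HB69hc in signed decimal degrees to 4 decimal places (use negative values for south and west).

-70.9167, -27.4167

Field H=7, B=1: +7·20° lon, +1·10° lat → SW at lon -40°, lat -80°.
Square 6, 9: +6·2° lon, +9·1° lat → SW at lon -28°, lat -71°.
Subsquare h=7, c=2: +7·0.0833333° lon, +2·0.0416667° lat → SW at lon -27.4167°, lat -70.9167°.
latitude -70.9167, longitude -27.4167.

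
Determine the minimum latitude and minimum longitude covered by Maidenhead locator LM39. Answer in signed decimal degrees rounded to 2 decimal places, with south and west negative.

39.00, 46.00

Field L=11, M=12: +11·20° lon, +12·10° lat → SW at lon 40°, lat 30°.
Square 3, 9: +3·2° lon, +9·1° lat → SW at lon 46°, lat 39°.
latitude 39.00, longitude 46.00.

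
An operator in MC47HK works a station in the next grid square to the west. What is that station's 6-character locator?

MC47gk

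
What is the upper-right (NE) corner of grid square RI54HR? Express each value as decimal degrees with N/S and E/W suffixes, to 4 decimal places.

5.2500° S, 170.6667° E

Field R=17, I=8: +17·20° lon, +8·10° lat → SW at lon 160°, lat -10°.
Square 5, 4: +5·2° lon, +4·1° lat → SW at lon 170°, lat -6°.
Subsquare h=7, r=17: +7·0.0833333° lon, +17·0.0416667° lat → SW at lon 170.583°, lat -5.29167°.
Cell spans 0.0833333° lon × 0.0416667° lat. NE corner is SW corner plus one full cell.
latitude 5.2500° S, longitude 170.6667° E.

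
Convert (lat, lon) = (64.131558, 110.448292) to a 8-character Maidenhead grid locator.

Offset from 180°W / 90°S: lon 290.44829°, lat 154.13156°.
Field (20°×10°, letters A–R): lon ⌊290.44829/20⌋ = 14 → O; lat ⌊154.13156/10⌋ = 15 → P.
Square (2°×1°, digits 0–9): lon ⌊10.44829/2⌋ = 5; lat ⌊4.13156/1⌋ = 4.
Subsquare (5′×2.5′, letters a–x): lon ⌊0.44829/0.0833333⌋ = 5 → f; lat ⌊0.13156/0.0416667⌋ = 3 → d.
Extended square (30″×15″, digits 0–9): lon ⌊0.03163/0.00833333⌋ = 3; lat ⌊0.00656/0.00416667⌋ = 1.

OP54fd31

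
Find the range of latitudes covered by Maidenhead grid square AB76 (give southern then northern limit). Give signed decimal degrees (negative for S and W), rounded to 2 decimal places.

-74.00, -73.00

Field A=0, B=1: +0·20° lon, +1·10° lat → SW at lon -180°, lat -80°.
Square 7, 6: +7·2° lon, +6·1° lat → SW at lon -166°, lat -74°.
Cell spans 2° lon × 1° lat.
south -74.00, north -73.00.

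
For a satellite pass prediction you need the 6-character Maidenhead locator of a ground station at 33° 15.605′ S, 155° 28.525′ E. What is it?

Shift to the Maidenhead origin (180°W, 90°S): lon 335.4754, lat 56.7399.
Field (20°×10°, letters A–R): lon ⌊335.4754/20⌋ = 16 → Q; lat ⌊56.7399/10⌋ = 5 → F.
Square (2°×1°, digits 0–9): lon ⌊15.4754/2⌋ = 7; lat ⌊6.7399/1⌋ = 6.
Subsquare (5′×2.5′, letters a–x): lon ⌊1.4754/0.0833333⌋ = 17 → r; lat ⌊0.7399/0.0416667⌋ = 17 → r.

QF76rr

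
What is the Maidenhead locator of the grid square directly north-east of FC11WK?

FC11xl

Longitude subsquare w = 22; +1 → 23 = x.
Latitude subsquare k = 10; +1 → 11 = l.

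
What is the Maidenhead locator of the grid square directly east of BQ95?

CQ05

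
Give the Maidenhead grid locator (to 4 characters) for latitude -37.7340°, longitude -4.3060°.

IF72

Add 180° to longitude and 90° to latitude: 175.69, 52.27.
Field: lon ⌊175.69/20⌋ = 8 → I; lat ⌊52.27/10⌋ = 5 → F.
Square: lon ⌊15.69/2⌋ = 7; lat ⌊2.27/1⌋ = 2.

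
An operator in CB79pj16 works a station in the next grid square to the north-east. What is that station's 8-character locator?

Longitude extended square 1; +1 → 2.
Latitude extended square 6; +1 → 7.

CB79pj27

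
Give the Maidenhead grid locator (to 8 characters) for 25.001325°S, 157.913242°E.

Add 180° to longitude and 90° to latitude: 337.91324, 64.99867.
Field: 337.91324/20 → 16 → Q, 64.99867/10 → 6 → G; chars QG.
Square: 17.91324/2 → 8, 4.99867/1 → 4; chars 84.
Subsquare: 1.91324/0.0833333 → 22 → w, 0.99867/0.0416667 → 23 → x; chars wx.
Extended square: 0.07991/0.00833333 → 9, 0.04034/0.00416667 → 9; chars 99.

QG84wx99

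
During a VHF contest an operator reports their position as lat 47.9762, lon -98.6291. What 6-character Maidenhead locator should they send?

EN07qx

Shift to the Maidenhead origin (180°W, 90°S): lon 81.3709, lat 137.9762.
Field: 81.3709/20 → 4 → E, 137.9762/10 → 13 → N; chars EN.
Square: 1.3709/2 → 0, 7.9762/1 → 7; chars 07.
Subsquare: 1.3709/0.0833333 → 16 → q, 0.9762/0.0416667 → 23 → x; chars qx.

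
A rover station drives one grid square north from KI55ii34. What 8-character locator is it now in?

Latitude extended square 4; +1 → 5.
The longitude characters are unchanged.

KI55ii35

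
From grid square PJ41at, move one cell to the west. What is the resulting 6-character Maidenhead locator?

Longitude subsquare a = 0; −1 → -1, wraps to 23 = x, carry into square.
Longitude square 4; −1 → 3.
The latitude characters are unchanged.

PJ31xt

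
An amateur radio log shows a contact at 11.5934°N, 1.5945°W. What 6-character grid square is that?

Add 180° to longitude and 90° to latitude: 178.4055, 101.5934.
Field (20°×10°, letters A–R): lon ⌊178.4055/20⌋ = 8 → I; lat ⌊101.5934/10⌋ = 10 → K.
Square (2°×1°, digits 0–9): lon ⌊18.4055/2⌋ = 9; lat ⌊1.5934/1⌋ = 1.
Subsquare (5′×2.5′, letters a–x): lon ⌊0.4055/0.0833333⌋ = 4 → e; lat ⌊0.5934/0.0416667⌋ = 14 → o.

IK91eo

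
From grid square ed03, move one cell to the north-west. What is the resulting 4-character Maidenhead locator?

Longitude square 0; −1 → -1, wraps to 9, carry into field.
Longitude field E = 4; −1 → 3 = D.
Latitude square 3; +1 → 4.

DD94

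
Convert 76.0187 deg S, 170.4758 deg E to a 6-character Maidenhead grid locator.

Shift to the Maidenhead origin (180°W, 90°S): lon 350.4758, lat 13.9813.
Field (20°×10°, letters A–R): 350.4758/20 → 17 → R, 13.9813/10 → 1 → B; chars RB.
Square (2°×1°, digits 0–9): 10.4758/2 → 5, 3.9813/1 → 3; chars 53.
Subsquare (5′×2.5′, letters a–x): 0.4758/0.0833333 → 5 → f, 0.9813/0.0416667 → 23 → x; chars fx.

RB53fx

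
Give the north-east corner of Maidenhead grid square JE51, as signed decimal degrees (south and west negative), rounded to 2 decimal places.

-48.00, 12.00

Field J=9, E=4: +9·20° lon, +4·10° lat → SW at lon 0°, lat -50°.
Square 5, 1: +5·2° lon, +1·1° lat → SW at lon 10°, lat -49°.
Cell spans 2° lon × 1° lat. NE corner is SW corner plus one full cell.
latitude -48.00, longitude 12.00.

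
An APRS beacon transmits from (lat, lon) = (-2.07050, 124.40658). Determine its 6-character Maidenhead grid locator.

Add 180° to longitude and 90° to latitude: 304.4066, 87.9295.
Field (20°×10°, letters A–R): 304.4066/20 → 15 → P, 87.9295/10 → 8 → I; chars PI.
Square (2°×1°, digits 0–9): 4.4066/2 → 2, 7.9295/1 → 7; chars 27.
Subsquare (5′×2.5′, letters a–x): 0.4066/0.0833333 → 4 → e, 0.9295/0.0416667 → 22 → w; chars ew.

PI27ew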